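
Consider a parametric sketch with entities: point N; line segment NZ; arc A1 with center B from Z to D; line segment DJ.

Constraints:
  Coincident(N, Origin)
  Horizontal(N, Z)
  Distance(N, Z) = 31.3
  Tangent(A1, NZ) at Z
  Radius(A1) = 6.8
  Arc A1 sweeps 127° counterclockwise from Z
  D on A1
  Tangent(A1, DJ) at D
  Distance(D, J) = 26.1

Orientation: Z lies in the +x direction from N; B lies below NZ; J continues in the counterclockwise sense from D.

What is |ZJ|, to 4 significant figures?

33.36

N is at the origin; NZ is horizontal with |NZ| = 31.3 and Z on the +x side, so Z = (31.30, 0.000). Tangency of A1 to NZ means the radius BZ is perpendicular to NZ, so B = Z + (0, -6.8) = (31.30, -6.800). On A1, Z sits at bearing 90° from B; a 127° counterclockwise sweep puts D at bearing 217°, so D = B + 6.8·(cos 217°, sin 217°) = (25.87, -10.89). Since A1 is tangent to DJ there, BD ⟂ DJ, so DJ runs along (−sin 217°, cos 217°); with |DJ| = 26.1, J = (41.58, -31.74). Then |ZJ| = |J − Z| = 33.36.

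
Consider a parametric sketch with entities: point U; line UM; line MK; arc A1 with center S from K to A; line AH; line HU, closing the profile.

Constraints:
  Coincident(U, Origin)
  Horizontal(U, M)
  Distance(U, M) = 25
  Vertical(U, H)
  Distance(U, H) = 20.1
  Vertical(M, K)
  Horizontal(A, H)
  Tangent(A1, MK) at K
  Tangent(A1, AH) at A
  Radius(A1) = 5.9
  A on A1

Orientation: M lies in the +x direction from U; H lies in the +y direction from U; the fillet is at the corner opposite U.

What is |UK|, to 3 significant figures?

28.8

U is at the origin; UM is horizontal with |UM| = 25.0 and M on the +x side, so M = (25.0, 0.00). U and H share the same x with |UH| = 20.1 and H on the +y side, so H = (0.00, 20.1). The virtual corner opposite U is at (25.0, 20.1). The tangent condition forces SK to be normal to MK and the tangent condition forces SA to be normal to AH, with radius 5.9, so the center S sits 5.9 in from both sides at S = (19.1, 14.2). That places the tangent points at K = (25.0, 14.2) on MK and A = (19.1, 20.1) on AH. Then |UK| = |K − U| = 28.8.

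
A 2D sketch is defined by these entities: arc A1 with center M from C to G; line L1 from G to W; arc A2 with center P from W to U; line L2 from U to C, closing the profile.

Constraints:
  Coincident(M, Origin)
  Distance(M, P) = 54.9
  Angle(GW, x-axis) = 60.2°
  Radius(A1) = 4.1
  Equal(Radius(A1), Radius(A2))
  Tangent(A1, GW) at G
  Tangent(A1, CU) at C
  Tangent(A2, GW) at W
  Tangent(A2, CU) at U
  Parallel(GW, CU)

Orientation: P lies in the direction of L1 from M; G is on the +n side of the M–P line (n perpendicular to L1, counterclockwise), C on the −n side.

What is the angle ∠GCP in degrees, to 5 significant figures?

85.729°

The slot axis is L1's direction at 60.2°, so u = (cos 60.2°, sin 60.2°) = (0.49697, 0.86777) and n = (−sin 60.2°, cos 60.2°) = (-0.86777, 0.49697). M is at the origin and P lies 54.9 along u from M, so P = 54.9·u = (27.284, 47.640). Tangency of A1 to both parallel lines with radius 4.1 puts G and C at M ± 4.1·n: G = (-3.5578, 2.0376), C = (3.5578, -2.0376). Then cos ∠GCP = CG·CP / (|CG||CP|), giving 85.729°.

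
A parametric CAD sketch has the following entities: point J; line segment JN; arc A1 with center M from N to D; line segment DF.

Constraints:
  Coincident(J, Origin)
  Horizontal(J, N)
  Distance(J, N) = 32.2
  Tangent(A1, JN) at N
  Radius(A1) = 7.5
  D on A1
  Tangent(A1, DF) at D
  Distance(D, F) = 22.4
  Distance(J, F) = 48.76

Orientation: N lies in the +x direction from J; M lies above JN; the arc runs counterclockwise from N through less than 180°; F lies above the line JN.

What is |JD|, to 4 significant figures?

40.48

Checks: |JN| = 32.20 ✓; |MD| = 7.500 ✓; ∠(MD, DF) = 90.00° ✓; |DF| = 22.40 ✓; |JF| = 48.76 ✓.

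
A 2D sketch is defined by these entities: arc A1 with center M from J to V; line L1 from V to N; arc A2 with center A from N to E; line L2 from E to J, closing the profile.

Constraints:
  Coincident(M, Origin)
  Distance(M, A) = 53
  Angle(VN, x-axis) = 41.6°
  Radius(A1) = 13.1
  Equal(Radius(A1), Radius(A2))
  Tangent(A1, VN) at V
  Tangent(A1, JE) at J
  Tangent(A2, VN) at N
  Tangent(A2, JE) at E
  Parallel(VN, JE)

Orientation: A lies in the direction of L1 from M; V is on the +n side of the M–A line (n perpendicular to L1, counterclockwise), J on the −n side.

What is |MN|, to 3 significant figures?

54.6

Tangency of A1 to both parallel lines with radius 13.1 puts V and J at M ± 13.1·n: V = (-8.70, 9.80), J = (8.70, -9.80). Equal radii place N and E the same way about A: N = A + 13.1·n = (30.9, 45.0), E = A − 13.1·n = (48.3, 25.4). Then |MN| = |N − M| = 54.6.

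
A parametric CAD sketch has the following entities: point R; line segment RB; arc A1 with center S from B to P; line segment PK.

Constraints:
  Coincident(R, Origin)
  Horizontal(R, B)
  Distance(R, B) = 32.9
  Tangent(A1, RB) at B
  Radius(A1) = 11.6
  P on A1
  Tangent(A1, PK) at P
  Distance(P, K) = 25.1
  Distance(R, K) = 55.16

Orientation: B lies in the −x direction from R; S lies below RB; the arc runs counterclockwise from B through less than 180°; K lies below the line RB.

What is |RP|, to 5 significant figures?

46.388

R is at the origin; R and B share the same y with |RB| = 32.9 and B on the −x side, so B = (-32.900, 0.0000). The tangent condition forces SB to be normal to RB, so S = B + (0, -11.6) = (-32.900, -11.600). Since SP ⟂ PK (tangency), |SK| = √(11.6² + 25.1²) = 27.651 regardless of where P sits on A1. So K lies on both circle(R, 55.16) and circle(S, 27.651); the below-RB intersection is K = (-39.564, -38.436). P is the foot of the tangent from K: P = (-44.292, -13.785).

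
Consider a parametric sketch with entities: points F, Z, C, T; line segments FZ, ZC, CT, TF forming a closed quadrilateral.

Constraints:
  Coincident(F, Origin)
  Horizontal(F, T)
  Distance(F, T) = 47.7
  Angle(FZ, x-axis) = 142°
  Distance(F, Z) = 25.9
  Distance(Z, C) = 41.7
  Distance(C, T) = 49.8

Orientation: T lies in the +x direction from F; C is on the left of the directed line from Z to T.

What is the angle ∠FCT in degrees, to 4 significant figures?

62.70°

Checks: F = (0.00, 0.00) ✓; |ZC| = 41.70 ✓; |CT| = 49.80 ✓.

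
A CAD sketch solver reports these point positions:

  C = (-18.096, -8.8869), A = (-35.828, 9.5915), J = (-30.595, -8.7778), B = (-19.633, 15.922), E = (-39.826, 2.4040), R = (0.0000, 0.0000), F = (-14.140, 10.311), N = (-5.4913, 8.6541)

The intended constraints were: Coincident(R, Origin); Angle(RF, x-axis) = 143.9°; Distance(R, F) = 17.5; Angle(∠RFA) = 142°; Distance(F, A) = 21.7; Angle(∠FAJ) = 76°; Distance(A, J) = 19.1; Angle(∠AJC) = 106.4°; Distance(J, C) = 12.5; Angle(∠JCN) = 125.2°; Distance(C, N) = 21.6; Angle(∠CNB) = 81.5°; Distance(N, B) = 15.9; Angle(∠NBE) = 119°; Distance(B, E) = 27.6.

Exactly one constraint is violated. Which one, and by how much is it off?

Distance(B, E) = 27.6 — off by 3.30.

R = (0.00, 0.00) ✓; RF at 143.9° ✓; |RF| = 17.50 ✓; ∠RFA = 142.0° ✓; |FA| = 21.70 ✓; ∠FAJ = 76.00° ✓; |AJ| = 19.10 ✓; ∠AJC = 106.4° ✓; |JC| = 12.50 ✓; ∠JCN = 125.2° ✓; |CN| = 21.60 ✓; ∠CNB = 81.50° ✓; |NB| = 15.90 ✓; ∠NBE = 119.0° ✓; |BE| = 24.30 ✗.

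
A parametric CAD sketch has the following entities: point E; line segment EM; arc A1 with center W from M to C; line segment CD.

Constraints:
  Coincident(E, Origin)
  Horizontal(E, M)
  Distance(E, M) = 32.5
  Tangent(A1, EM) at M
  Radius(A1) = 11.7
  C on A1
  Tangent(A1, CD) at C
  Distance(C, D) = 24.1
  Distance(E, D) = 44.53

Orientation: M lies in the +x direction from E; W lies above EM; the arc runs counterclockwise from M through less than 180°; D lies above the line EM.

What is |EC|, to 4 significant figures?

45.50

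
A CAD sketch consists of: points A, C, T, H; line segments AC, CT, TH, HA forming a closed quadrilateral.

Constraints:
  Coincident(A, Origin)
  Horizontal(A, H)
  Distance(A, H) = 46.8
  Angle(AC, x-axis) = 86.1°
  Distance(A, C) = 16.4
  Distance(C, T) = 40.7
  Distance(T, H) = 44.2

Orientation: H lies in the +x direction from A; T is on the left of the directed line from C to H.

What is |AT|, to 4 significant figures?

53.22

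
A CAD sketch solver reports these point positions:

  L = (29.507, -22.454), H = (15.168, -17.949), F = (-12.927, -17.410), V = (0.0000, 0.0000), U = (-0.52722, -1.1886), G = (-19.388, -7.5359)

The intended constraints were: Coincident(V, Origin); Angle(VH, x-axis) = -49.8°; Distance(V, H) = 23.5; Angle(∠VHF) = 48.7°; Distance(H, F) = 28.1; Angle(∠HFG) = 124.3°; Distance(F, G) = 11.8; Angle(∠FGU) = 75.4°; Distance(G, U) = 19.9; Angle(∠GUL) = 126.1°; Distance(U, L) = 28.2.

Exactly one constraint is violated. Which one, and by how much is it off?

Distance(U, L) = 28.2 — off by 8.60.

V = (0.00, 0.00) ✓; VH at -49.80° ✓; |VH| = 23.50 ✓; ∠VHF = 48.70° ✓; |HF| = 28.10 ✓; ∠HFG = 124.3° ✓; |FG| = 11.80 ✓; ∠FGU = 75.40° ✓; |GU| = 19.90 ✓; ∠GUL = 126.1° ✓; |UL| = 36.80 ✗.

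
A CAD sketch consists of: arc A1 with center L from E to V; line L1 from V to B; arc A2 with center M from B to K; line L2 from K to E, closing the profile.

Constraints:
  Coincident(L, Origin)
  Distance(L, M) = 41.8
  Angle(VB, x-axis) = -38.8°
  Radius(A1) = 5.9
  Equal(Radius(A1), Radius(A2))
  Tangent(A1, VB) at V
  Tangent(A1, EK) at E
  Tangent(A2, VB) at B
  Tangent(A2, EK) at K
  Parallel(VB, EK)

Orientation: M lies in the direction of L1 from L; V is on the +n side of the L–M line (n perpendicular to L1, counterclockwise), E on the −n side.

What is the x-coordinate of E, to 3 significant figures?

-3.70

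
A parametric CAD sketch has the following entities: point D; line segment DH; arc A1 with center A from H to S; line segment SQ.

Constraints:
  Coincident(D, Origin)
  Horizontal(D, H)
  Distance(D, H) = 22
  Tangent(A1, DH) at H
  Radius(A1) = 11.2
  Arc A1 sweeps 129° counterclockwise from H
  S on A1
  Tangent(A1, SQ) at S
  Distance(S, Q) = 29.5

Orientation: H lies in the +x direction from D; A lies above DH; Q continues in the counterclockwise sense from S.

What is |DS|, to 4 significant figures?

35.72

D is at the origin; D and H share the same y with |DH| = 22.0 and H on the +x side, so H = (22.00, 0.000). Since A1 is tangent to DH there, AH ⟂ DH, so A = H + (0, 11.2) = (22.00, 11.20). On A1, H sits at bearing -90° from A; a 129° counterclockwise sweep puts S at bearing 39°, so S = A + 11.2·(cos 39°, sin 39°) = (30.70, 18.25). Then |DS| = |S − D| = 35.72.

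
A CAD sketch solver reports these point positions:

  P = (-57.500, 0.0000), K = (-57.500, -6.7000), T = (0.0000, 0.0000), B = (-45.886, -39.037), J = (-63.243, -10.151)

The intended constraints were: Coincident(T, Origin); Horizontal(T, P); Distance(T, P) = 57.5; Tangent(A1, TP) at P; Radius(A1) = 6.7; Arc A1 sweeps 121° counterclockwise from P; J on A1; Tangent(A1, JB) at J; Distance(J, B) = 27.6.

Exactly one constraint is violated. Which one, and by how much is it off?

Distance(J, B) = 27.6 — off by 6.10.

T = (0.00, 0.00) ✓; T.y = 0.00, P.y = 0.00 ✓; |TP| = 57.50 ✓; ∠(KP, PT) = 90.00° ✓; |KP| = 6.700 ✓; bearing(K→J) − bearing(K→P) = 121.0° ✓; |KJ| = 6.700 ✓; ∠(KJ, JB) = 90.00° ✓; |JB| = 33.70 ✗.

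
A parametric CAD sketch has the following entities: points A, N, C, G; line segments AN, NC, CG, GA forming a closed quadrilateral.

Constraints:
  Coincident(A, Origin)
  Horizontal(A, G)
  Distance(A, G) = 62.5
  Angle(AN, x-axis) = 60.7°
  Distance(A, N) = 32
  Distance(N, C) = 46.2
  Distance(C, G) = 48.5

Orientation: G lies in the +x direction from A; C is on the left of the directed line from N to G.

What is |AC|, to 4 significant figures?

74.77

Checks: A = (0.00, 0.00) ✓; |NC| = 46.20 ✓; |CG| = 48.50 ✓.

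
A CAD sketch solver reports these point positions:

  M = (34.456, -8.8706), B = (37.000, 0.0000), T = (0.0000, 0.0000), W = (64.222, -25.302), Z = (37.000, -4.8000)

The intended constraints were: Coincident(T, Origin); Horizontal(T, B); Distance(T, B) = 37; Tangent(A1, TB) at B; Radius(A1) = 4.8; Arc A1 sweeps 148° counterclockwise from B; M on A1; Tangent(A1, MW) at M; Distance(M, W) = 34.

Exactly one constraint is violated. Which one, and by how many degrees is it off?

Tangent(A1, MW) at M — off by 3.10°.

T = (0.00, 0.00) ✓; T.y = 0.00, B.y = 0.00 ✓; |TB| = 37.00 ✓; ∠(ZB, BT) = 90.00° ✓; |ZB| = 4.800 ✓; bearing(Z→M) − bearing(Z→B) = 148.0° ✓; |ZM| = 4.800 ✓; ∠(ZM, MW) = 86.90° ✗; |MW| = 34.00 ✓.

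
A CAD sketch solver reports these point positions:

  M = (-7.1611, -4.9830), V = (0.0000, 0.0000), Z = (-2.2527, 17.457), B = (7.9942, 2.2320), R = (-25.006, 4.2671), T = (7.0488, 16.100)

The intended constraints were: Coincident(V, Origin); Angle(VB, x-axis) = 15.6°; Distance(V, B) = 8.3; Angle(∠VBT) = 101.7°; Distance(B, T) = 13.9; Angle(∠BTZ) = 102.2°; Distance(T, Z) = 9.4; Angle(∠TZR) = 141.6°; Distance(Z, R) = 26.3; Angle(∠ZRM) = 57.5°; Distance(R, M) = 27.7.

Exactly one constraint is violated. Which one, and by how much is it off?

Distance(R, M) = 27.7 — off by 7.60.

V = (0.00, 0.00) ✓; VB at 15.60° ✓; |VB| = 8.300 ✓; ∠VBT = 101.7° ✓; |BT| = 13.90 ✓; ∠BTZ = 102.2° ✓; |TZ| = 9.400 ✓; ∠TZR = 141.6° ✓; |ZR| = 26.30 ✓; ∠ZRM = 57.50° ✓; |RM| = 20.10 ✗.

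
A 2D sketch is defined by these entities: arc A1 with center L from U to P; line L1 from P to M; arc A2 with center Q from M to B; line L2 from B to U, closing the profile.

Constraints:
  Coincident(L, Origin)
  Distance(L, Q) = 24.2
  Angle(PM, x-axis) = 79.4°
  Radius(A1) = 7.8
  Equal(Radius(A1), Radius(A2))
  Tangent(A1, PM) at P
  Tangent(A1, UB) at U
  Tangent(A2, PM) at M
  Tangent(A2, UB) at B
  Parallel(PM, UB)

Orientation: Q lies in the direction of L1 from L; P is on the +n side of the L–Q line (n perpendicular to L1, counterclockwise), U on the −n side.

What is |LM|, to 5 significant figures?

25.426

Tangency of A1 to both parallel lines with radius 7.8 puts P and U at L ± 7.8·n: P = (-7.6669, 1.4348), U = (7.6669, -1.4348). Equal radii place M and B the same way about Q: M = Q + 7.8·n = (-3.2153, 25.222), B = Q − 7.8·n = (12.119, 22.352). Then |LM| = |M − L| = 25.426.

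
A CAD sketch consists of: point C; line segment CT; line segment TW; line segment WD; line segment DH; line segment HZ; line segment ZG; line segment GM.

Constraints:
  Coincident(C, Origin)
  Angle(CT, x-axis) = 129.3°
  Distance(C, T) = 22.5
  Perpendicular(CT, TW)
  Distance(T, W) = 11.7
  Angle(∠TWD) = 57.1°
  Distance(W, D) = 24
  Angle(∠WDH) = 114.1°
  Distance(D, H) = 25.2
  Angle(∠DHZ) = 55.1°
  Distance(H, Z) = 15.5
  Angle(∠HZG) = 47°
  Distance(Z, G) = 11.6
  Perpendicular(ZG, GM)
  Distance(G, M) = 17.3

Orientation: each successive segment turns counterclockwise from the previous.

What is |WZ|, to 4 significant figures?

27.70

C is at the origin; CT runs at 129.3° with length 22.5, so T = (-14.25, 17.41). CT is perpendicular to TW, so TW runs at -140.7°; with |TW| = 11.7, W = (-23.31, 10.00). ∠TWD = 57.1° gives WD at -17.80° from the x-axis; with |WD| = 24.0, D = (-0.4539, 2.664). ∠WDH = 114.1° gives DH at 48.10° from the x-axis; with |DH| = 25.2, H = (16.38, 21.42). ∠DHZ = 55.1° gives HZ at 173.0° from the x-axis; with |HZ| = 15.5, Z = (0.9910, 23.31). Then |WZ| = |Z − W| = 27.70.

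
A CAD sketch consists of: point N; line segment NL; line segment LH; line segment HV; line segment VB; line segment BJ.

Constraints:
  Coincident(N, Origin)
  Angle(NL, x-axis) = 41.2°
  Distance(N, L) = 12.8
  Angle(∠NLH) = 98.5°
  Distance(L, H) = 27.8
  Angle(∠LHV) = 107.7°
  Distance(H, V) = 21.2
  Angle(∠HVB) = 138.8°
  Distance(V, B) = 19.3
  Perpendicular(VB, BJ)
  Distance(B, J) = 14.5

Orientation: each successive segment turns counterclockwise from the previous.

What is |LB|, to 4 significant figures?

46.27

N is at the origin; NL runs at 41.2° with length 12.8, so L = (9.631, 8.431). ∠NLH = 98.5° gives LH at 122.7° from the x-axis; with |LH| = 27.8, H = (-5.388, 31.83). ∠LHV = 107.7° gives HV at -165.0° from the x-axis; with |HV| = 21.2, V = (-25.87, 26.34). ∠HVB = 138.8° gives VB at -123.8° from the x-axis; with |VB| = 19.3, B = (-36.60, 10.30). Then |LB| = |B − L| = 46.27.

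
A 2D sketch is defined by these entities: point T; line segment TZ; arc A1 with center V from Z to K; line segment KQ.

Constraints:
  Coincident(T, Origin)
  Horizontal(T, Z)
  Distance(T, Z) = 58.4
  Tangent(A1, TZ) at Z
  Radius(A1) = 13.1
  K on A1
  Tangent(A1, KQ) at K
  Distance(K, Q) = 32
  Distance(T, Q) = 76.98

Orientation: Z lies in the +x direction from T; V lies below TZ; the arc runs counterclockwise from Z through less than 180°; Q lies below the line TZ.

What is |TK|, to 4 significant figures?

50.24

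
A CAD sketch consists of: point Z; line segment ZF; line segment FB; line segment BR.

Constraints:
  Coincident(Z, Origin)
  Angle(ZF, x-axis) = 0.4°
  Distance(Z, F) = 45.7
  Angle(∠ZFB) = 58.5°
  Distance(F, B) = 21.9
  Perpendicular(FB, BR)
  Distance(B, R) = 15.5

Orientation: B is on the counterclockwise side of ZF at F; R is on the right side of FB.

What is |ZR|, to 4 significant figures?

54.50

Z is at the origin; ZF runs at 0.4° with length 45.7, so F = 45.7·(cos 0.4°, sin 0.4°) = (45.70, 0.3190). ∠ZFB = 58.5°, so FB runs at 0.4° + (180° − 58.5°) = 121.9° from the x-axis; with |FB| = 21.9, B = F + 21.9·(cos 121.9°, sin 121.9°) = (34.13, 18.91). FB ⟂ BR; with |BR| = 15.5 on the right of FB, R = B + 15.5·(0.8490, 0.5284) = (47.29, 27.10). Then |ZR| = |R − Z| = 54.50.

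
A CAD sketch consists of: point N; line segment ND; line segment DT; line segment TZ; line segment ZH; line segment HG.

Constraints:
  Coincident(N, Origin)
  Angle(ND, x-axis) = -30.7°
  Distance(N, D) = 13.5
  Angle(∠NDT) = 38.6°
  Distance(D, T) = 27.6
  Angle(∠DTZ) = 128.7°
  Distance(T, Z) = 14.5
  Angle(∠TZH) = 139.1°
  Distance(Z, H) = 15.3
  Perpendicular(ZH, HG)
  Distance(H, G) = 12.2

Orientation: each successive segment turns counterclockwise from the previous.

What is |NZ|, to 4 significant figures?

26.28

∠NDT = 38.6° gives DT at 110.7° from the x-axis; with |DT| = 27.6, T = (1.852, 18.93). ∠DTZ = 128.7° gives TZ at 162.0° from the x-axis; with |TZ| = 14.5, Z = (-11.94, 23.41). Then |NZ| = |Z − N| = 26.28.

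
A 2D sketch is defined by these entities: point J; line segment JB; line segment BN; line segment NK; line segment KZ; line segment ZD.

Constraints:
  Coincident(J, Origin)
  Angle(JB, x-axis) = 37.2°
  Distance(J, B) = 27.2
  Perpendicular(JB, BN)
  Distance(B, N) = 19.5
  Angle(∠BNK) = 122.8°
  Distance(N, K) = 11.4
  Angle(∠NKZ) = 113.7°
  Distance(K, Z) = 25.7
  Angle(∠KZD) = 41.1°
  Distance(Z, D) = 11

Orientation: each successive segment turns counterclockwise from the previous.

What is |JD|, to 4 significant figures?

12.29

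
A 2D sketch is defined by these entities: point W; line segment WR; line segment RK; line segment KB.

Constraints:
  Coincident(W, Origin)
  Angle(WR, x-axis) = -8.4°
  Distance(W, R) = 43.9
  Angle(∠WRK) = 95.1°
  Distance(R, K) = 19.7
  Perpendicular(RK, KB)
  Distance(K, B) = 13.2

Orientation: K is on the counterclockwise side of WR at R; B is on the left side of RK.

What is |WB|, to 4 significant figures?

38.59

∠WRK = 95.1°, so RK runs at -8.4° + (180° − 95.1°) = 76.50° from the x-axis; with |RK| = 19.7, K = R + 19.7·(cos 76.50°, sin 76.50°) = (48.03, 12.74). RK ⟂ KB; with |KB| = 13.2 on the left of RK, B = K + 13.2·(-0.9724, 0.2334) = (35.19, 15.82). Then |WB| = |B − W| = 38.59.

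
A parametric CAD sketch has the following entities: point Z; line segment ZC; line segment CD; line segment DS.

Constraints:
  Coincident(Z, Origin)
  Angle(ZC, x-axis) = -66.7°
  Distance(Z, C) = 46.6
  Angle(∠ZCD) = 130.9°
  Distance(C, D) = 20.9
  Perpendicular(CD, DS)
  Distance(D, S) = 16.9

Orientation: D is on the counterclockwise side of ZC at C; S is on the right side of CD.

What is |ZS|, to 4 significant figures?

73.21

Z is at the origin; ZC runs at -66.7° with length 46.6, so C = 46.6·(cos -66.7°, sin -66.7°) = (18.43, -42.80). ∠ZCD = 130.9°, so CD runs at -66.7° + (180° − 130.9°) = -17.60° from the x-axis; with |CD| = 20.9, D = C + 20.9·(cos -17.60°, sin -17.60°) = (38.35, -49.12). CD ⟂ DS; with |DS| = 16.9 on the right of CD, S = D + 16.9·(-0.3024, -0.9532) = (33.24, -65.23). Then |ZS| = |S − Z| = 73.21.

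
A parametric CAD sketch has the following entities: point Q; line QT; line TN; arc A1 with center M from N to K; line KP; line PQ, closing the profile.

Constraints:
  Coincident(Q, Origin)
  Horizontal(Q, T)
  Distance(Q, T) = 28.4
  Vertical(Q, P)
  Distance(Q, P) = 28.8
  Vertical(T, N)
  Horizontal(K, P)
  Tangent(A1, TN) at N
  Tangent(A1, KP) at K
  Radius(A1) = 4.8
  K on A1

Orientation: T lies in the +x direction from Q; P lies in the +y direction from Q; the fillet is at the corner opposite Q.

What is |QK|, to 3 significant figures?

37.2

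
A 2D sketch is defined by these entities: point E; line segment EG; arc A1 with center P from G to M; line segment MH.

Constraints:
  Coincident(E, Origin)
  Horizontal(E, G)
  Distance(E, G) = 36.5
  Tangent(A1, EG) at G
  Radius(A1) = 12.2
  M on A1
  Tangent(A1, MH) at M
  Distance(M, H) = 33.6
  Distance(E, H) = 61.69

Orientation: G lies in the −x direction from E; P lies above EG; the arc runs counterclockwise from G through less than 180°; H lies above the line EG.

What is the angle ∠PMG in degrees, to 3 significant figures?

33.1°

Checks: E.y = 0.00, G.y = 0.00 ✓; |PM| = 12.20 ✓; ∠(PM, MH) = 90.00° ✓; |MH| = 33.60 ✓; |EH| = 61.69 ✓.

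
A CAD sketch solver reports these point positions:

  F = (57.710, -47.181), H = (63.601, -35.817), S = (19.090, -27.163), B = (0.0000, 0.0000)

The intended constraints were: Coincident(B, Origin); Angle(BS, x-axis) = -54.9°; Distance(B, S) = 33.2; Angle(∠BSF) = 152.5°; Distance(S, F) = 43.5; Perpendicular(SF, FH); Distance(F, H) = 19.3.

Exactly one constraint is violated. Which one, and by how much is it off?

Distance(F, H) = 19.3 — off by 6.50.

B = (0.00, 0.00) ✓; BS at -54.90° ✓; |BS| = 33.20 ✓; ∠BSF = 152.5° ✓; |SF| = 43.50 ✓; ∠(SF, FH) = 90.00° ✓; |FH| = 12.80 ✗.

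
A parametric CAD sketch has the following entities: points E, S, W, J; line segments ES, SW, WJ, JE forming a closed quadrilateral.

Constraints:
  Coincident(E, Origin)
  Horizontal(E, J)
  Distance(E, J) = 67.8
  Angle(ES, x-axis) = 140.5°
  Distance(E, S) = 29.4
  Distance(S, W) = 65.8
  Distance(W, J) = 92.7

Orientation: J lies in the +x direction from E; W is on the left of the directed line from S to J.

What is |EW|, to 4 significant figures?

75.38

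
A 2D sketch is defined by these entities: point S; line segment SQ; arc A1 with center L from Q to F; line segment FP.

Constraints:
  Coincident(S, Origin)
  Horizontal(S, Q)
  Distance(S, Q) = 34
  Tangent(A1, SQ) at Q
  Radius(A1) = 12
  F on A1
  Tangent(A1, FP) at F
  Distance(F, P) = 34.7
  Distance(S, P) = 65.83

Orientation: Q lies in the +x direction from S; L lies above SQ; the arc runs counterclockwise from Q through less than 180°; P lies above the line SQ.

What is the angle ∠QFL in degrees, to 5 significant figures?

45.511°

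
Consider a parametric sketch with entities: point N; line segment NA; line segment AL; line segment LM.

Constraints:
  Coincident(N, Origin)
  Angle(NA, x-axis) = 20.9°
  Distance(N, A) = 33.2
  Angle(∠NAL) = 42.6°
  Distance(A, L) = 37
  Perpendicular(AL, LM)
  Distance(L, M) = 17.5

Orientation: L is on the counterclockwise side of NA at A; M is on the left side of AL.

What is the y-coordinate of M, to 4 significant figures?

9.265

N is at the origin; NA runs at 20.9° with length 33.2, so A = 33.2·(cos 20.9°, sin 20.9°) = (31.02, 11.84). ∠NAL = 42.6°, so AL runs at 20.9° + (180° − 42.6°) = 158.3° from the x-axis; with |AL| = 37.0, L = A + 37.0·(cos 158.3°, sin 158.3°) = (-3.362, 25.52). AL ⟂ LM; with |LM| = 17.5 on the left of AL, M = L + 17.5·(-0.3697, -0.9291) = (-9.833, 9.265). So M.y = 9.265.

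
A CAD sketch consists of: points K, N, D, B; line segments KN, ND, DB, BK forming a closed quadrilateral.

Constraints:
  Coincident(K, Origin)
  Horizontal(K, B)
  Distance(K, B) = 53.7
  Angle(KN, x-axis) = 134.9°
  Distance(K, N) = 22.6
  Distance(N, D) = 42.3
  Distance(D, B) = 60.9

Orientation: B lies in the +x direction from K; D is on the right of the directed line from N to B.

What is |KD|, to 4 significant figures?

24.12

Checks: |KB| = 53.70 ✓; |KN| = 22.60 ✓; |ND| = 42.30 ✓; |DB| = 60.90 ✓.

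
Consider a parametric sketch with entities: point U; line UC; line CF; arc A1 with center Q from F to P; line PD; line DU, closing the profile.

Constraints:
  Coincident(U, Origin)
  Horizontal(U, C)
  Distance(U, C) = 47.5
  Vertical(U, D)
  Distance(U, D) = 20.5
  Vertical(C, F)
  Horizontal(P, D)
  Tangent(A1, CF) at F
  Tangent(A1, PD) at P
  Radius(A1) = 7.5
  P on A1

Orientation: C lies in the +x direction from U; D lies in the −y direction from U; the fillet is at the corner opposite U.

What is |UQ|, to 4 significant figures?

42.06

U and D share the same x with |UD| = 20.5 and D on the −y side, so D = (0.000, -20.50). The virtual corner opposite U is at (47.50, -20.50). Since A1 is tangent to CF there, QF ⟂ CF and the tangent condition forces QP to be normal to PD, with radius 7.5, so the center Q sits 7.5 in from both sides at Q = (40.00, -13.00). Then |UQ| = |Q − U| = 42.06.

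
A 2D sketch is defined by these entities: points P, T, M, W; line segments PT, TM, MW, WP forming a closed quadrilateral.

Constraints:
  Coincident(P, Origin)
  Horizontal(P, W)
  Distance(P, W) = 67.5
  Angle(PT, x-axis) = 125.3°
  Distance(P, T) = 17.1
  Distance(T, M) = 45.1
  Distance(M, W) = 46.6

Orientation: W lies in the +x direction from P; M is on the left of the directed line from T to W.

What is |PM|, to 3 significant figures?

44.2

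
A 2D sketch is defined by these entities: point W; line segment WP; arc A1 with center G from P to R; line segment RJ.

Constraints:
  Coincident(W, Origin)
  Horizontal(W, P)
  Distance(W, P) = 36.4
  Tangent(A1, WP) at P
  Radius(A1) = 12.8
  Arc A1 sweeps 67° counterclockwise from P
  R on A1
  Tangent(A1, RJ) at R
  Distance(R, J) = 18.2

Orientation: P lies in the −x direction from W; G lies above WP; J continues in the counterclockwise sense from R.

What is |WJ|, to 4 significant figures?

30.15

W is at the origin; WP is horizontal with |WP| = 36.4 and P on the −x side, so P = (-36.40, 0.000). Tangency of A1 to WP means the radius GP is perpendicular to WP, so G = P + (0, 12.8) = (-36.40, 12.80). On A1, P sits at bearing -90° from G; a 67° counterclockwise sweep puts R at bearing -23°, so R = G + 12.8·(cos -23°, sin -23°) = (-24.62, 7.799). Since A1 is tangent to RJ there, GR ⟂ RJ, so RJ runs along (−sin -23°, cos -23°); with |RJ| = 18.2, J = (-17.51, 24.55). Then |WJ| = |J − W| = 30.15.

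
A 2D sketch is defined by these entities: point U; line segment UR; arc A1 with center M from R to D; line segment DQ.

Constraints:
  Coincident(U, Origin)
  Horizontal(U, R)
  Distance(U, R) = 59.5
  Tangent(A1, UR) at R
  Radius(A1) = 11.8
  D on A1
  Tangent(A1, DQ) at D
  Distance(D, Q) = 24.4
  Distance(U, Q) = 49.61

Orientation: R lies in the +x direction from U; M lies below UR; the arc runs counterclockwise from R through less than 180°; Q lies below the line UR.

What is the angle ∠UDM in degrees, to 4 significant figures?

166.8°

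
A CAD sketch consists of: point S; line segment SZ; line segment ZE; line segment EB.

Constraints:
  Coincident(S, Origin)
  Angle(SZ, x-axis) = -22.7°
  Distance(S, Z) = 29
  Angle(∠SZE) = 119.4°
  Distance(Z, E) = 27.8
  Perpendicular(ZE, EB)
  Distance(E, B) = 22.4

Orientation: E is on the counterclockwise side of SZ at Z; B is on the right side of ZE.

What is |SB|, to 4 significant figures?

63.55

S is at the origin; SZ runs at -22.7° with length 29.0, so Z = 29.0·(cos -22.7°, sin -22.7°) = (26.75, -11.19). ∠SZE = 119.4°, so ZE runs at -22.7° + (180° − 119.4°) = 37.90° from the x-axis; with |ZE| = 27.8, E = Z + 27.8·(cos 37.90°, sin 37.90°) = (48.69, 5.886). ZE is perpendicular to EB; with |EB| = 22.4 on the right of ZE, B = E + 22.4·(0.6143, -0.7891) = (62.45, -11.79). Then |SB| = |B − S| = 63.55.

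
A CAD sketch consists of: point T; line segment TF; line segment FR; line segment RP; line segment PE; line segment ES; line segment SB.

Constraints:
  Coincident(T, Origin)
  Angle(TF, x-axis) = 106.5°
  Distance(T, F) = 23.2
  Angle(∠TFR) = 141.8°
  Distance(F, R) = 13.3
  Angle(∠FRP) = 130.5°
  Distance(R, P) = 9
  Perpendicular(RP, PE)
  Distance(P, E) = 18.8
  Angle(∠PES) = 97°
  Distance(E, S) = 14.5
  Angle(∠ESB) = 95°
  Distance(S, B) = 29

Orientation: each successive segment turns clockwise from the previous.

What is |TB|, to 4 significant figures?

41.14

T is at the origin; TF runs at 106.5° with length 23.2, so F = (-6.589, 22.24). ∠TFR = 141.8° gives FR at 68.30° from the x-axis; with |FR| = 13.3, R = (-1.672, 34.60). ∠FRP = 130.5° gives RP at 18.80° from the x-axis; with |RP| = 9.0, P = (6.848, 37.50). RP ⟂ PE, so PE runs at -71.20°; with |PE| = 18.8, E = (12.91, 19.71). ∠PES = 97.0° gives ES at -154.2° from the x-axis; with |ES| = 14.5, S = (-0.1477, 13.39). ∠ESB = 95.0° gives SB at 120.8° from the x-axis; with |SB| = 29.0, B = (-15.00, 38.30). Then |TB| = |B − T| = 41.14.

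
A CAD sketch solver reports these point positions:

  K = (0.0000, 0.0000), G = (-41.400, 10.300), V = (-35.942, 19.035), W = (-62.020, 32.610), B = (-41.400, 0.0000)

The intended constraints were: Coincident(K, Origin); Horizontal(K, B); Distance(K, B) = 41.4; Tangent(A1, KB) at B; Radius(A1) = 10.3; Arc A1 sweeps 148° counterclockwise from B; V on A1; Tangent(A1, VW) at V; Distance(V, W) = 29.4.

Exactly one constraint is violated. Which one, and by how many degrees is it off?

Tangent(A1, VW) at V — off by 4.50°.

K = (0.00, 0.00) ✓; K.y = 0.00, B.y = 0.00 ✓; |KB| = 41.40 ✓; ∠(GB, BK) = 90.00° ✓; |GB| = 10.30 ✓; bearing(G→V) − bearing(G→B) = 148.0° ✓; |GV| = 10.30 ✓; ∠(GV, VW) = 85.50° ✗; |VW| = 29.40 ✓.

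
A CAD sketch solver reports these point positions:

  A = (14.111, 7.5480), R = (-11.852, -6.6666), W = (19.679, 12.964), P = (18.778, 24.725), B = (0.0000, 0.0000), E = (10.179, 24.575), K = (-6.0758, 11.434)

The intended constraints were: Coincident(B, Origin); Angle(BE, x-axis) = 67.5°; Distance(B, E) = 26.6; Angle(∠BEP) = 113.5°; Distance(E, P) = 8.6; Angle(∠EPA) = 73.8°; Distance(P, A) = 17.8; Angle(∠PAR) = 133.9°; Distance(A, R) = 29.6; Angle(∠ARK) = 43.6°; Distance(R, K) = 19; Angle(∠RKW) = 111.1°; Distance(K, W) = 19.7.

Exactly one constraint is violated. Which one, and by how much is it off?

Distance(K, W) = 19.7 — off by 6.10.

B = (0.00, 0.00) ✓; BE at 67.50° ✓; |BE| = 26.60 ✓; ∠BEP = 113.5° ✓; |EP| = 8.600 ✓; ∠EPA = 73.80° ✓; |PA| = 17.80 ✓; ∠PAR = 133.9° ✓; |AR| = 29.60 ✓; ∠ARK = 43.60° ✓; |RK| = 19.00 ✓; ∠RKW = 111.1° ✓; |KW| = 25.80 ✗.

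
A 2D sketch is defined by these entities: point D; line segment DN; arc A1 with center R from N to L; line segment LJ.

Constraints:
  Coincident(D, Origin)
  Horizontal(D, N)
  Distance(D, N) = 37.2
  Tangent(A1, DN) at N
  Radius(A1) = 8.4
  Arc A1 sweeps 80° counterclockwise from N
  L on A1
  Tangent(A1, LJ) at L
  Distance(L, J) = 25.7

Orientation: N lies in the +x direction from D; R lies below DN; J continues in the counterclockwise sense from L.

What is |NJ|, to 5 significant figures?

34.674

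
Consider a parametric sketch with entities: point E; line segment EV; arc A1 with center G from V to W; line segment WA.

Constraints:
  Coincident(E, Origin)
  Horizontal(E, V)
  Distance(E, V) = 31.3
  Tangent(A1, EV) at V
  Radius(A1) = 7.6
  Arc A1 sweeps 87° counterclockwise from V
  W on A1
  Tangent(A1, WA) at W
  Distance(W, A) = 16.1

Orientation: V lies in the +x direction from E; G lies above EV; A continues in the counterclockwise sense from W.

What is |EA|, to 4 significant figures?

46.05

E is at the origin; E and V share the same y with |EV| = 31.3 and V on the +x side, so V = (31.30, 0.000). A1 meets EV tangentially, so GV is at right angles to EV, so G = V + (0, 7.6) = (31.30, 7.600). On A1, V sits at bearing -90° from G; an 87° counterclockwise sweep puts W at bearing -3°, so W = G + 7.6·(cos -3°, sin -3°) = (38.89, 7.202). Since A1 is tangent to WA there, GW ⟂ WA, so WA runs along (−sin -3°, cos -3°); with |WA| = 16.1, A = (39.73, 23.28). Then |EA| = |A − E| = 46.05.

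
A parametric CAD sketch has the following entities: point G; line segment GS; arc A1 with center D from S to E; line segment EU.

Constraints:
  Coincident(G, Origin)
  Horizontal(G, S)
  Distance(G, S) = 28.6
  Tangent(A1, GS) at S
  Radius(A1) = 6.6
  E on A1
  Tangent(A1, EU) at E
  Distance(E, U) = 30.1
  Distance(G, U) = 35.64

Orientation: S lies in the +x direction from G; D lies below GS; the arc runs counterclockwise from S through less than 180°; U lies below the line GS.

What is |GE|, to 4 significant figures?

22.78

Checks: |DE| = 6.600 ✓; ∠(DE, EU) = 90.00° ✓; |EU| = 30.10 ✓; |GU| = 35.64 ✓.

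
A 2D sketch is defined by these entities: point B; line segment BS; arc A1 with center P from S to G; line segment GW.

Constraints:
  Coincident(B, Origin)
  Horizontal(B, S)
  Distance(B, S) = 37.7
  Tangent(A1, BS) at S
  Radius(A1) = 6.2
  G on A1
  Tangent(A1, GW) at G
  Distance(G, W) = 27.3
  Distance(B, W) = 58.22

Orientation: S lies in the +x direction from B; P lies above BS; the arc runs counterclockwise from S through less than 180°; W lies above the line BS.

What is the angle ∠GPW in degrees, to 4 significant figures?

77.20°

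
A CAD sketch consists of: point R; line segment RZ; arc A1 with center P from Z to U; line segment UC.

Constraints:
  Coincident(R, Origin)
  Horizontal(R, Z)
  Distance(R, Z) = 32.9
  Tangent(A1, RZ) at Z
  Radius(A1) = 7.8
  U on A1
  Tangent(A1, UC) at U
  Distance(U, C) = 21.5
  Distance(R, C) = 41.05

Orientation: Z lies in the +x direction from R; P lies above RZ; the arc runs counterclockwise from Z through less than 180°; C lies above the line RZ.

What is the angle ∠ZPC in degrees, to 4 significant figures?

167.4°

R is at the origin; RZ is horizontal with |RZ| = 32.9 and Z on the +x side, so Z = (32.90, 0.000). Since A1 is tangent to RZ there, PZ ⟂ RZ, so P = Z + (0, 7.8) = (32.90, 7.800). Since PU ⟂ UC (tangency), |PC| = √(7.8² + 21.5²) = 22.87 regardless of where U sits on A1. So C lies on both circle(R, 41.05) and circle(P, 22.87); the above-RZ intersection is C = (27.89, 30.12). U is the foot of the tangent from C: U = (39.47, 12.00).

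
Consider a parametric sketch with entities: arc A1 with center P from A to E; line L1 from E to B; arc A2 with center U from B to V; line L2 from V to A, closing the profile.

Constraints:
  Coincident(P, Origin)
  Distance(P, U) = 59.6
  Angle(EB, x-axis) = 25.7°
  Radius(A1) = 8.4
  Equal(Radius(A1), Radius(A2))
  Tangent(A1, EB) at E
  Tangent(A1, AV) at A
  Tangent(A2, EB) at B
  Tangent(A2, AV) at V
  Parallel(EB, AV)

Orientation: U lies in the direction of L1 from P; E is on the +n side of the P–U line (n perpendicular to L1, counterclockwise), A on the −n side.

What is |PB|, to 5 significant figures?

60.189

The slot axis is L1's direction at 25.7°, so u = (cos 25.7°, sin 25.7°) = (0.90108, 0.43366) and n = (−sin 25.7°, cos 25.7°) = (-0.43366, 0.90108). P is at the origin and U lies 59.6 along u from P, so U = 59.6·u = (53.704, 25.846). Tangency of A1 to both parallel lines with radius 8.4 puts E and A at P ± 8.4·n: E = (-3.6427, 7.5690), A = (3.6427, -7.5690). Equal radii place B and V the same way about U: B = U + 8.4·n = (50.061, 33.415), V = U − 8.4·n = (57.347, 18.277). Then |PB| = |B − P| = 60.189.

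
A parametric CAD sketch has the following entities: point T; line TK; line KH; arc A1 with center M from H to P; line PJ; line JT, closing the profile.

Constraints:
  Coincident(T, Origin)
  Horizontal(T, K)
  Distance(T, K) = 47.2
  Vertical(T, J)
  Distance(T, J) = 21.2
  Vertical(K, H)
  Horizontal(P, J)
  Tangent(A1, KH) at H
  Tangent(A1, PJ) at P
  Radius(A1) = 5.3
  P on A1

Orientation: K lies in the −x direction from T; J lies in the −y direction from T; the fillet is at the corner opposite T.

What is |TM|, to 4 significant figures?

44.82

T is at the origin; TK is horizontal with |TK| = 47.2 and K on the −x side, so K = (-47.20, 0.000). T and J share the same x with |TJ| = 21.2 and J on the −y side, so J = (0.000, -21.20). The virtual corner opposite T is at (-47.20, -21.20). Since A1 is tangent to KH there, MH ⟂ KH and tangency of A1 to PJ means the radius MP is perpendicular to PJ, with radius 5.3, so the center M sits 5.3 in from both sides at M = (-41.90, -15.90). Then |TM| = |M − T| = 44.82.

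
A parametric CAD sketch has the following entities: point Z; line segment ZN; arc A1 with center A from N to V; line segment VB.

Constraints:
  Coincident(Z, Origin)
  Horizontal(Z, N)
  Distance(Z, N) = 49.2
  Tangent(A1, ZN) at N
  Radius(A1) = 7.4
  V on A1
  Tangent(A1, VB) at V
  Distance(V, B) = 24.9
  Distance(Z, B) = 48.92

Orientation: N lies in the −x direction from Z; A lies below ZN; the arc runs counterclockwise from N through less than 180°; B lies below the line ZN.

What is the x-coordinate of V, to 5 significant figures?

-54.688

Checks: |AV| = 7.400 ✓; ∠(AV, VB) = 90.00° ✓; |VB| = 24.90 ✓; |ZB| = 48.92 ✓.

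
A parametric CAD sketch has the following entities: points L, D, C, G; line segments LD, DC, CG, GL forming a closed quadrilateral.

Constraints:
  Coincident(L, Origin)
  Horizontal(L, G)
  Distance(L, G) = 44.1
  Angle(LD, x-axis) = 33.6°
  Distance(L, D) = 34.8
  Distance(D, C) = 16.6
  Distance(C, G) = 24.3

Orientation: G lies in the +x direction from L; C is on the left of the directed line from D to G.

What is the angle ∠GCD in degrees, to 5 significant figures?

70.693°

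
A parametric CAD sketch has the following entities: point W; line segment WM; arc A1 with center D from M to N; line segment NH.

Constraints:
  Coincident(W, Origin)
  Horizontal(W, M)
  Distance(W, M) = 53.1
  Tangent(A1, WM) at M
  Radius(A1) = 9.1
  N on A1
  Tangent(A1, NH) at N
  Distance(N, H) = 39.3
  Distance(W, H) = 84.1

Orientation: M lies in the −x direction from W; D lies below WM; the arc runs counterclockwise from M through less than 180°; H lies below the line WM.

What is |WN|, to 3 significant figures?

62.4

W is at the origin; W and M share the same y with |WM| = 53.1 and M on the −x side, so M = (-53.1, 0.00). A1 meets WM tangentially, so DM is at right angles to WM, so D = M + (0, -9.1) = (-53.1, -9.10). Since DN ⟂ NH (tangency), |DH| = √(9.1² + 39.3²) = 40.3 regardless of where N sits on A1. So H lies on both circle(W, 84.1) and circle(D, 40.3); the below-WM intersection is H = (-70.8, -45.3). N is the foot of the tangent from H: N = (-62.0, -7.05).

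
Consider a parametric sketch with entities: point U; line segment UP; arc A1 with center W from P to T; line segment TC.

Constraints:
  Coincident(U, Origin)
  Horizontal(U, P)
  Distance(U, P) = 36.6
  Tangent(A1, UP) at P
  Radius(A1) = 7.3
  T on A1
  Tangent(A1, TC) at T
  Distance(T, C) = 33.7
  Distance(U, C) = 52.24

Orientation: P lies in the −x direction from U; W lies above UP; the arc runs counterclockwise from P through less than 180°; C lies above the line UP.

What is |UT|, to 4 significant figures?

30.35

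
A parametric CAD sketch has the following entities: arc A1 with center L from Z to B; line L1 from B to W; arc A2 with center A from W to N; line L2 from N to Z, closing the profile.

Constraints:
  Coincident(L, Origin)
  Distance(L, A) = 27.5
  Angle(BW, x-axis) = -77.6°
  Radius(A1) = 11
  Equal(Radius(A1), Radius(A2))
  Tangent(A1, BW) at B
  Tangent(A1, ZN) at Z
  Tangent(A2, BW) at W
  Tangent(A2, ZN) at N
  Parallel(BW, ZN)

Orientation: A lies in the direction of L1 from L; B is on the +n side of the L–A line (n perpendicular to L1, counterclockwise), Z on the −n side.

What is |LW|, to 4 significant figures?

29.62

Tangency of A1 to both parallel lines with radius 11.0 puts B and Z at L ± 11.0·n: B = (10.74, 2.362), Z = (-10.74, -2.362). Equal radii place W and N the same way about A: W = A + 11.0·n = (16.65, -24.50), N = A − 11.0·n = (-4.838, -29.22). Then |LW| = |W − L| = 29.62.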